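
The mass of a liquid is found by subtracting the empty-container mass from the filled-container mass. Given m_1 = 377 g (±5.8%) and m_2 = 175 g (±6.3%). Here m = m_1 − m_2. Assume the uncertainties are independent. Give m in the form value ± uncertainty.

202 ± 24.5 g

m is a linear combination, so absolute uncertainties add in quadrature:
  (δm_1)² = 478;  (δm_2)² = 122
δm = √(600) = 24.5 g
m = 202 g.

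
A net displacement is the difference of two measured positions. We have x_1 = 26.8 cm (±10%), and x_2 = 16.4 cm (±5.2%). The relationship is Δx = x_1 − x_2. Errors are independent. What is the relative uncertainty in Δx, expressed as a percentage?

Absolute uncertainties add in quadrature for a linear combination:
  (δx_1)² = 7.18;  (δx_2)² = 0.727
δΔx = √(7.91) = 2.81 cm
Δx = 10.4 cm, so δΔx/Δx = 2.81/10.4 = 0.270.

27.0%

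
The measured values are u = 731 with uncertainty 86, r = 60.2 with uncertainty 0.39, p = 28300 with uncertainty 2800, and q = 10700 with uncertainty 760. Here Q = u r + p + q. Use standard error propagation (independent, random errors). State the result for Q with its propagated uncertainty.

Let w = u·r = 44000. δw/w = √((1·δu/u)² + (1·δr/r)²) = √(0.0138 + 4.2e-05) = 0.118, so δw = 5190.
Q = w + p + q: δQ = √(δw² + δp² + δq²) = √(2.69e+07 + 7.84e+06 + 5.78e+05) = 5940
Q = 83000.

83000 ± 5940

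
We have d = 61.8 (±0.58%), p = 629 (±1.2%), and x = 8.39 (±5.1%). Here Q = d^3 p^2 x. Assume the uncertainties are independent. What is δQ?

4.62e+10

Each factor contributes (exponent × relative error)² to (δQ/Q)²:
  (3·δd/d)² = (3×0.00580)² = 0.000303;  (2·δp/p)² = (2×0.0120)² = 0.000576;  (1·δx/x)² = (1×0.0510)² = 0.00260
δQ/Q = √(0.00348) = 0.0590
Q = 7.83e+11, so δQ = 0.0590 × 7.83e+11 = 4.62e+10.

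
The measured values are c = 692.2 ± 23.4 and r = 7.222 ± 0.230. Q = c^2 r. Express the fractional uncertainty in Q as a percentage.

Each factor contributes (exponent × relative error)² to (δQ/Q)²:
  (2·δc/c)² = (2×0.0338)² = 0.00457;  (1·δr/r)² = (1×0.0318)² = 0.00101
δQ/Q = √(0.00559) = 0.0747

7.47%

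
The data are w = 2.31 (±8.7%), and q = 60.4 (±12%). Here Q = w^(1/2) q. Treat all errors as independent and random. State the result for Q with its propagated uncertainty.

Each factor contributes (exponent × relative error)² to (δQ/Q)²:
  (½·δw/w)² = (0.5×0.0870)² = 0.00189;  (1·δq/q)² = (1×0.120)² = 0.0144
δQ/Q = √(0.0163) = 0.128
Q = 91.8, so δQ = 0.128 × 91.8 = 11.7.

91.8 ± 11.7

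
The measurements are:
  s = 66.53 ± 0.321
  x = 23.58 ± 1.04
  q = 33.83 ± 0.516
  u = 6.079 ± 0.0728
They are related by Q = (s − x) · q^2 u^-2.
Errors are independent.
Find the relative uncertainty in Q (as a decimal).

Let w = s − x = 42.95. δw = √(δs² + δx²) = √(0.103 + 1.08) = 1.09, so δw/w = 0.0253.
Q is then a monomial in w, q, u:
δQ/Q = √((δw/w)² + (2·δq/q)² + (-2·δu/u)²) = √(0.000642 + 0.000931 + 0.000574) = 0.0463

0.0463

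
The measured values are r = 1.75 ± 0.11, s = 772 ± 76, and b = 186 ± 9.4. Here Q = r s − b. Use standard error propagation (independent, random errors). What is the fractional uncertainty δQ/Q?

Let p = r·s = 1350. δp/p = √((1·δr/r)² + (1·δs/s)²) = √(0.00395 + 0.00969) = 0.117, so δp = 158.
Q = p − b: δQ = √(δp² + δb²) = √(24900 + 88.4) = 158
Q = 1160, so δQ/Q = 158/1160 = 0.136.

0.136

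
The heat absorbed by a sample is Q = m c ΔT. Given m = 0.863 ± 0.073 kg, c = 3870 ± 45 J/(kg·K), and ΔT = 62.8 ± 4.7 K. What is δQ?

23800 J

Each factor contributes (exponent × relative error)² to (δQ/Q)²:
  (1·δm/m)² = (1×0.0846)² = 0.00716;  (1·δc/c)² = (1×0.0116)² = 0.000135;  (1·δΔT/ΔT)² = (1×0.0748)² = 0.00560
δQ/Q = √(0.0129) = 0.114
Q = 2.1e+05 J, so δQ = 0.114 × 2.1e+05 = 23800 J.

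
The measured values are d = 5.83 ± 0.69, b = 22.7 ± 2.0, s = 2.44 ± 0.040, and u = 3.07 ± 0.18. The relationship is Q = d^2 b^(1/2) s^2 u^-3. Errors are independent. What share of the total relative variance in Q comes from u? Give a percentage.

(δQ/Q)² = (2·δd/d)² + (½·δb/b)² + (2·δs/s)² + (-3·δu/u)²
  d term: (2×0.118)² = 0.0560
  b term: (0.5×0.0881)² = 0.00194
  s term: (2×0.0164)² = 0.00107
  u term: (-3×0.0586)² = 0.0309
Total = 0.0900. Share from u = 0.0309/0.0900 = 0.344.

34.4%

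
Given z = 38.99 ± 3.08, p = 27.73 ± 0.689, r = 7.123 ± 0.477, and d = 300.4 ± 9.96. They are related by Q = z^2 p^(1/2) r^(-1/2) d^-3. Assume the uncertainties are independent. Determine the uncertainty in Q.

For a monomial Q ∝ z^2, p^(1/2), r^(-1/2), d^-3, fractional errors add in quadrature:
  (2·δz/z)² = (2×0.0790)² = 0.0250;  (½·δp/p)² = (0.5×0.0248)² = 0.000154;  (−½·δr/r)² = (-0.5×0.0670)² = 0.00112;  (-3·δd/d)² = (-3×0.0332)² = 0.00989
δQ/Q = √(0.0361) = 0.190
Q = 0.0001106, so δQ = 0.190 × 0.0001106 = 2.1e-05.

2.1e-05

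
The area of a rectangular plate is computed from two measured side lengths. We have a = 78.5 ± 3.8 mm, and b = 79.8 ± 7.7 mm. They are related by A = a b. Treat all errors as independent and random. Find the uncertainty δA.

Since A is a product/quotient, work with relative uncertainties:
  (1·δa/a)² = (1×0.0484)² = 0.00234;  (1·δb/b)² = (1×0.0965)² = 0.00931
δA/A = √(0.0117) = 0.108
A = 6260 mm^2, so δA = 0.108 × 6260 = 676 mm^2.

676 mm^2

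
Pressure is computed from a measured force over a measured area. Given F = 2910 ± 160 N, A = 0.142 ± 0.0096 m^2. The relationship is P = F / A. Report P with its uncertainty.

P is a product of powers, so relative uncertainties combine in quadrature:
  (1·δF/F)² = (1×0.0550)² = 0.00302;  (-1·δA/A)² = (-1×0.0676)² = 0.00457
δP/P = √(0.00759) = 0.0871
P = 20500 Pa, so δP = 0.0871 × 20500 = 1790 Pa.

20500 ± 1790 Pa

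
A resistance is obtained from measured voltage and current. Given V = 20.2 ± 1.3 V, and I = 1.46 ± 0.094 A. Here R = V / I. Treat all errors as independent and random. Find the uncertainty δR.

1.26 Ω

For a monomial R ∝ V, I^-1, fractional errors add in quadrature:
  (1·δV/V)² = (1×0.0644)² = 0.00414;  (-1·δI/I)² = (-1×0.0644)² = 0.00415
δR/R = √(0.00829) = 0.0910
R = 13.8 Ω, so δR = 0.0910 × 13.8 = 1.26 Ω.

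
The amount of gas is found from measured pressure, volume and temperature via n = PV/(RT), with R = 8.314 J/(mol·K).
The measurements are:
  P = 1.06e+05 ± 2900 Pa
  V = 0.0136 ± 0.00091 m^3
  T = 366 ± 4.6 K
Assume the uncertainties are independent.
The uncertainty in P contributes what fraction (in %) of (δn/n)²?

(δn/n)² = (1·δP/P)² + (1·δV/V)² + (-1·δT/T)²
  P term: (1×0.0274)² = 0.000748
  V term: (1×0.0669)² = 0.00448
  T term: (-1×0.0126)² = 0.000158
Total = 0.00538. Share from P = 0.000748/0.00538 = 0.139.

13.9%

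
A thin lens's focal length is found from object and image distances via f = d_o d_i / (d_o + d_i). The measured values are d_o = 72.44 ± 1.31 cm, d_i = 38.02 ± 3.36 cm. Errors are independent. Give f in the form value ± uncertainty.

24.93 ± 1.45 cm

∂f/∂d_o = (d_i/(d_o+d_i))² = 0.118;  ∂f/∂d_i = (d_o/(d_o+d_i))² = 0.430
δf = √((∂f/∂d_o · δd_o)² + (∂f/∂d_i · δd_i)²) = √(0.0241 + 2.09) = 1.45 cm
f = 24.93 cm.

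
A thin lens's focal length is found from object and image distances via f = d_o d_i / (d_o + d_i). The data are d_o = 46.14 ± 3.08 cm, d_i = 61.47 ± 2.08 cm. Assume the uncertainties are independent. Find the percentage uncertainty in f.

∂f/∂d_o = (d_i/(d_o+d_i))² = 0.326;  ∂f/∂d_i = (d_o/(d_o+d_i))² = 0.184
δf = √((∂f/∂d_o · δd_o)² + (∂f/∂d_i · δd_i)²) = √(1.01 + 0.146) = 1.08 cm
f = 26.36 cm, so δf/f = 1.08/26.36 = 0.0408.

4.08%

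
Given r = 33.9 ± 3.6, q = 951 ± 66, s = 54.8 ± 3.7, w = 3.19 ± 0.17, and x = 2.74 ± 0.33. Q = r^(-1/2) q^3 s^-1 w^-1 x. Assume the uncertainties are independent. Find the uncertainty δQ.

Q is a product of powers, so relative uncertainties combine in quadrature:
  (−½·δr/r)² = (-0.5×0.106)² = 0.00282;  (3·δq/q)² = (3×0.0694)² = 0.0433;  (-1·δs/s)² = (-1×0.0675)² = 0.00456;  (-1·δw/w)² = (-1×0.0533)² = 0.00284;  (1·δx/x)² = (1×0.120)² = 0.0145
δQ/Q = √(0.0681) = 0.261
Q = 2.32e+06, so δQ = 0.261 × 2.32e+06 = 6.04e+05.

6.04e+05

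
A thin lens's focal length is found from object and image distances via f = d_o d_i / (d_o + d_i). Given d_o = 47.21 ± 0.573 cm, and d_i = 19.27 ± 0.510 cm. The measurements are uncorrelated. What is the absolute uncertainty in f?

∂f/∂d_o = (d_i/(d_o+d_i))² = 0.0840;  ∂f/∂d_i = (d_o/(d_o+d_i))² = 0.504
δf = √((∂f/∂d_o · δd_o)² + (∂f/∂d_i · δd_i)²) = √(0.00232 + 0.0661) = 0.262 cm

0.262 cm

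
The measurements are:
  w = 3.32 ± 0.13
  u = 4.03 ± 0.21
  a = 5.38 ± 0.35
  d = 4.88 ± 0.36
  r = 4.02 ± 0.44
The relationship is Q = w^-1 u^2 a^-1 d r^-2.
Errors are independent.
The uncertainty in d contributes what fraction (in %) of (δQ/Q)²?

(δQ/Q)² = (-1·δw/w)² + (2·δu/u)² + (-1·δa/a)² + (1·δd/d)² + (-2·δr/r)²
  w term: (-1×0.0392)² = 0.00153
  u term: (2×0.0521)² = 0.0109
  a term: (-1×0.0651)² = 0.00423
  d term: (1×0.0738)² = 0.00544
  r term: (-2×0.109)² = 0.0479
Total = 0.0700. Share from d = 0.00544/0.0700 = 0.0778.

7.78%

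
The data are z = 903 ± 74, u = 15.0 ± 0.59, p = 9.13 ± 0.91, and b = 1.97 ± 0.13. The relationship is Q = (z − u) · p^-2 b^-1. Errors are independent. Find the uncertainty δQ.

1.22

Let w = z − u = 888. δw = √(δz² + δu²) = √(5480 + 0.348) = 74.0, so δw/w = 0.0833.
Q is then a monomial in w, p, b:
δQ/Q = √((δw/w)² + (-2·δp/p)² + (-1·δb/b)²) = √(0.00694 + 0.0397 + 0.00435) = 0.226
Q = 5.41, so δQ = 0.226 × 5.41 = 1.22.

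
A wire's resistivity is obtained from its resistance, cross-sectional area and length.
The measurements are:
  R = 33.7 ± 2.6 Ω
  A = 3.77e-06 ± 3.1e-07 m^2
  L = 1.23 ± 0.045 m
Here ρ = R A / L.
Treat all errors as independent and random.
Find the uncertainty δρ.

Since ρ is a product/quotient, work with relative uncertainties:
  (1·δR/R)² = (1×0.0772)² = 0.00595;  (1·δA/A)² = (1×0.0822)² = 0.00676;  (-1·δL/L)² = (-1×0.0366)² = 0.00134
δρ/ρ = √(0.0141) = 0.119
ρ = 0.000103 Ω·m, so δρ = 0.119 × 0.000103 = 1.22e-05 Ω·m.

1.22e-05 Ω·m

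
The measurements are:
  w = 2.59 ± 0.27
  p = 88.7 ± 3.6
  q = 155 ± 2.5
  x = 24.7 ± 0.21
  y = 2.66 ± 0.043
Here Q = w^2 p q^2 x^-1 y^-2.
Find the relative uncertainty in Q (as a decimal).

Each factor contributes (exponent × relative error)² to (δQ/Q)²:
  (2·δw/w)² = (2×0.104)² = 0.0435;  (1·δp/p)² = (1×0.0406)² = 0.00165;  (2·δq/q)² = (2×0.0161)² = 0.00104;  (-1·δx/x)² = (-1×0.00850)² = 7.23e-05;  (-2·δy/y)² = (-2×0.0162)² = 0.00105
δQ/Q = √(0.0473) = 0.217

0.217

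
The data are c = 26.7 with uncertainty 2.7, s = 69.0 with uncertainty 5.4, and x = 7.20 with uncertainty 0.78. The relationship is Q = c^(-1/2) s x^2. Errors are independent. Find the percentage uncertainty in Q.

Since Q is a product/quotient, work with relative uncertainties:
  (−½·δc/c)² = (-0.5×0.101)² = 0.00256;  (1·δs/s)² = (1×0.0783)² = 0.00612;  (2·δx/x)² = (2×0.108)² = 0.0469
δQ/Q = √(0.0556) = 0.236

23.6%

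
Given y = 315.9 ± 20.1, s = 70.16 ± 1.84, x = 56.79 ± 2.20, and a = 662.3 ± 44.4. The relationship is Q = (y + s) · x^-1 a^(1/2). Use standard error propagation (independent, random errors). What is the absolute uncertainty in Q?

12.8

Let u = y + s = 386.1. δu = √(δy² + δs²) = √(404 + 3.39) = 20.2, so δu/u = 0.0523.
Q is then a monomial in u, x, a:
δQ/Q = √((δu/u)² + (-1·δx/x)² + (½·δa/a)²) = √(0.00273 + 0.00150 + 0.00112) = 0.0732
Q = 174.9, so δQ = 0.0732 × 174.9 = 12.8.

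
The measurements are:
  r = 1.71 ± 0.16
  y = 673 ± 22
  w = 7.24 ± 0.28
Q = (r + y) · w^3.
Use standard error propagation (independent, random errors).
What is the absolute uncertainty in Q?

Let u = r + y = 675. δu = √(δr² + δy²) = √(0.0256 + 484) = 22.0, so δu/u = 0.0326.
Q is then a monomial in u, w:
δQ/Q = √((δu/u)² + (3·δw/w)²) = √(0.00106 + 0.0135) = 0.121
Q = 2.56e+05, so δQ = 0.121 × 2.56e+05 = 30900.

30900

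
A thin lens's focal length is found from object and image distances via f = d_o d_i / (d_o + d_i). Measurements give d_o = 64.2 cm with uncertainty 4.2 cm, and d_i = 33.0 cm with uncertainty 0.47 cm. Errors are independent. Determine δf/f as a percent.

∂f/∂d_o = (d_i/(d_o+d_i))² = 0.115;  ∂f/∂d_i = (d_o/(d_o+d_i))² = 0.436
δf = √((∂f/∂d_o · δd_o)² + (∂f/∂d_i · δd_i)²) = √(0.234 + 0.0420) = 0.526 cm
f = 21.8 cm, so δf/f = 0.526/21.8 = 0.0241.

2.41%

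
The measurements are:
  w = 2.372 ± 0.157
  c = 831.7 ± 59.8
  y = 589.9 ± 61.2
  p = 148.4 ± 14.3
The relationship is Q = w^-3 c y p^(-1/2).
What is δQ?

Relative error in a monomial: (δQ/Q)² = Σ (nᵢ · δxᵢ/xᵢ)².
  (-3·δw/w)² = (-3×0.0662)² = 0.0394;  (1·δc/c)² = (1×0.0719)² = 0.00517;  (1·δy/y)² = (1×0.104)² = 0.0108;  (−½·δp/p)² = (-0.5×0.0964)² = 0.00232
δQ/Q = √(0.0577) = 0.240
Q = 3018, so δQ = 0.240 × 3018 = 725.

725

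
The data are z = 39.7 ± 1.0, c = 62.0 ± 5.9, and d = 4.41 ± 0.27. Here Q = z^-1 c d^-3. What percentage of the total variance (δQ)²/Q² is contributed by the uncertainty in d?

(δQ/Q)² = (-1·δz/z)² + (1·δc/c)² + (-3·δd/d)²
  z term: (-1×0.0252)² = 0.000634
  c term: (1×0.0952)² = 0.00906
  d term: (-3×0.0612)² = 0.0337
Total = 0.0434. Share from d = 0.0337/0.0434 = 0.777.

77.7%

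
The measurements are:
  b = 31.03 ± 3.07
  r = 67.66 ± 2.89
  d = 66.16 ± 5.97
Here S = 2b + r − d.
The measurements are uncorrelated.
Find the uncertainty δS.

9.04

Each term contributes (cᵢ δxᵢ)² to (δS)²:
  (2·δb)² = 37.7;  (δr)² = 8.35;  (δd)² = 35.6
δS = √(81.7) = 9.04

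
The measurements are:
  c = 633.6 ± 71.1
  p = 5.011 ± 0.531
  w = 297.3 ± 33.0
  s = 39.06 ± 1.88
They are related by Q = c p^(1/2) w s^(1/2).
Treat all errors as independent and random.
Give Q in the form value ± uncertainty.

(2.635 ± 0.443) × 10^6

For a monomial Q ∝ c, p^(1/2), w, s^(1/2), fractional errors add in quadrature:
  (1·δc/c)² = (1×0.112)² = 0.0126;  (½·δp/p)² = (0.5×0.106)² = 0.00281;  (1·δw/w)² = (1×0.111)² = 0.0123;  (½·δs/s)² = (0.5×0.0481)² = 0.000579
δQ/Q = √(0.0283) = 0.168
Q = 2.635e+06, so δQ = 0.168 × 2.635e+06 = 4.43e+05.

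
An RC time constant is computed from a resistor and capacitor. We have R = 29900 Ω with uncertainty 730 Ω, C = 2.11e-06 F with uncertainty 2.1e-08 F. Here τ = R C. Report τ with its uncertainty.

0.0631 ± 0.00166 s

Relative error in a monomial: (δτ/τ)² = Σ (nᵢ · δxᵢ/xᵢ)².
  (1·δR/R)² = (1×0.0244)² = 0.000596;  (1·δC/C)² = (1×0.00995)² = 9.91e-05
δτ/τ = √(0.000695) = 0.0264
τ = 0.0631 s, so δτ = 0.0264 × 0.0631 = 0.00166 s.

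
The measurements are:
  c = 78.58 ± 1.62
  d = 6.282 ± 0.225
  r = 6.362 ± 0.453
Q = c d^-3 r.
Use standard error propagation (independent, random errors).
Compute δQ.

Relative error in a monomial: (δQ/Q)² = Σ (nᵢ · δxᵢ/xᵢ)².
  (1·δc/c)² = (1×0.0206)² = 0.000425;  (-3·δd/d)² = (-3×0.0358)² = 0.0115;  (1·δr/r)² = (1×0.0712)² = 0.00507
δQ/Q = √(0.0170) = 0.131
Q = 2.017, so δQ = 0.131 × 2.017 = 0.263.

0.263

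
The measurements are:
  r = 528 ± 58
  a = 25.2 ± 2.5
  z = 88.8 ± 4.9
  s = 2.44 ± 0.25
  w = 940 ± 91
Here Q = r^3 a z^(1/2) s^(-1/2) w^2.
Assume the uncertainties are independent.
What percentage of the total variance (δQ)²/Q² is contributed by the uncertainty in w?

(δQ/Q)² = (3·δr/r)² + (1·δa/a)² + (½·δz/z)² + (−½·δs/s)² + (2·δw/w)²
  r term: (3×0.110)² = 0.109
  a term: (1×0.0992)² = 0.00984
  z term: (0.5×0.0552)² = 0.000761
  s term: (-0.5×0.102)² = 0.00262
  w term: (2×0.0968)² = 0.0375
Total = 0.159. Share from w = 0.0375/0.159 = 0.235.

23.5%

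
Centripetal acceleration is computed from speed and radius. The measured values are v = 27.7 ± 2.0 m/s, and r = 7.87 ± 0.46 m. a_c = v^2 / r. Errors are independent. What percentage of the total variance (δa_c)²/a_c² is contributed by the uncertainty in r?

14.1%

(δa_c/a_c)² = (2·δv/v)² + (-1·δr/r)²
  v term: (2×0.0722)² = 0.0209
  r term: (-1×0.0584)² = 0.00342
Total = 0.0243. Share from r = 0.00342/0.0243 = 0.141.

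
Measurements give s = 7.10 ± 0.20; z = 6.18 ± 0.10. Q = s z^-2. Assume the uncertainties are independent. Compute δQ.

Products/powers → add relative errors in quadrature, weighted by exponent:
  (1·δs/s)² = (1×0.0282)² = 0.000793;  (-2·δz/z)² = (-2×0.0162)² = 0.00105
δQ/Q = √(0.00184) = 0.0429
Q = 0.186, so δQ = 0.0429 × 0.186 = 0.00798.

0.00798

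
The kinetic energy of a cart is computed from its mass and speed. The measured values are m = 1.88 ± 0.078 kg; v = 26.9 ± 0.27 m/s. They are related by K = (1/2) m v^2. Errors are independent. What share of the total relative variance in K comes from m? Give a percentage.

81.0%

(δK/K)² = (1·δm/m)² + (2·δv/v)²
  m term: (1×0.0415)² = 0.00172
  v term: (2×0.0100)² = 0.000403
Total = 0.00212. Share from m = 0.00172/0.00212 = 0.810.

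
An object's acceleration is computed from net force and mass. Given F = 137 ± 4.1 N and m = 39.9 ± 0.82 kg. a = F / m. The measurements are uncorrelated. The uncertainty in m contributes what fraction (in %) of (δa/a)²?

(δa/a)² = (1·δF/F)² + (-1·δm/m)²
  F term: (1×0.0299)² = 0.000896
  m term: (-1×0.0206)² = 0.000422
Total = 0.00132. Share from m = 0.000422/0.00132 = 0.320.

32.0%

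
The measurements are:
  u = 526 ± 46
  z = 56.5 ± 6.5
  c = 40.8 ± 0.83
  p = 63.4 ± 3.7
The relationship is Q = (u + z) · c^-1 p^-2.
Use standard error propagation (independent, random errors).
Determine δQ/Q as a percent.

14.3%

Let w = u + z = 582. δw = √(δu² + δz²) = √(2120 + 42.2) = 46.5, so δw/w = 0.0798.
Q is then a monomial in w, c, p:
δQ/Q = √((δw/w)² + (-1·δc/c)² + (-2·δp/p)²) = √(0.00636 + 0.000414 + 0.0136) = 0.143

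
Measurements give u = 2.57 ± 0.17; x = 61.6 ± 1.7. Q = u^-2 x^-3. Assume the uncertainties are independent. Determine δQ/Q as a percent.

Q is a product of powers, so relative uncertainties combine in quadrature:
  (-2·δu/u)² = (-2×0.0661)² = 0.0175;  (-3·δx/x)² = (-3×0.0276)² = 0.00685
δQ/Q = √(0.0244) = 0.156

15.6%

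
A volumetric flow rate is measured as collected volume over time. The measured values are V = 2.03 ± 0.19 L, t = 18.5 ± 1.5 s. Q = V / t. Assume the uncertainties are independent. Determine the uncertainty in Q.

Relative error in a monomial: (δQ/Q)² = Σ (nᵢ · δxᵢ/xᵢ)².
  (1·δV/V)² = (1×0.0936)² = 0.00876;  (-1·δt/t)² = (-1×0.0811)² = 0.00657
δQ/Q = √(0.0153) = 0.124
Q = 0.110 L/s, so δQ = 0.124 × 0.110 = 0.0136 L/s.

0.0136 L/s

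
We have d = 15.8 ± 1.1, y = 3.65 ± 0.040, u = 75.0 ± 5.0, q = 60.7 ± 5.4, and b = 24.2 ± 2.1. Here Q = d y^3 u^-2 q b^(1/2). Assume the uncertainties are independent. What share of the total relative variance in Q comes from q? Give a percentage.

(δQ/Q)² = (1·δd/d)² + (3·δy/y)² + (-2·δu/u)² + (1·δq/q)² + (½·δb/b)²
  d term: (1×0.0696)² = 0.00485
  y term: (3×0.0110)² = 0.00108
  u term: (-2×0.0667)² = 0.0178
  q term: (1×0.0890)² = 0.00791
  b term: (0.5×0.0868)² = 0.00188
Total = 0.0335. Share from q = 0.00791/0.0335 = 0.236.

23.6%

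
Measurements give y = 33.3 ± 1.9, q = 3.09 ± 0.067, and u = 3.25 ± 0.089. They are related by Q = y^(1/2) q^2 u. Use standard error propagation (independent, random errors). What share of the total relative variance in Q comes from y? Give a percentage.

23.6%

(δQ/Q)² = (½·δy/y)² + (2·δq/q)² + (1·δu/u)²
  y term: (0.5×0.0571)² = 0.000814
  q term: (2×0.0217)² = 0.00188
  u term: (1×0.0274)² = 0.000750
Total = 0.00344. Share from y = 0.000814/0.00344 = 0.236.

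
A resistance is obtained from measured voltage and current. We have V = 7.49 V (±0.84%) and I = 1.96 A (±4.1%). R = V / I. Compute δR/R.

0.0419

Since R is a product/quotient, work with relative uncertainties:
  (1·δV/V)² = (1×0.00840)² = 7.06e-05;  (-1·δI/I)² = (-1×0.0410)² = 0.00168
δR/R = √(0.00175) = 0.0419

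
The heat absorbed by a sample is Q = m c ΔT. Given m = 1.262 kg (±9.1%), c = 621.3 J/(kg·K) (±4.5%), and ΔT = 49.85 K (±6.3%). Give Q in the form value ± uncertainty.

39090 ± 4670 J

Since Q is a product/quotient, work with relative uncertainties:
  (1·δm/m)² = (1×0.0910)² = 0.00828;  (1·δc/c)² = (1×0.0450)² = 0.00202;  (1·δΔT/ΔT)² = (1×0.0630)² = 0.00397
δQ/Q = √(0.0143) = 0.119
Q = 39090 J, so δQ = 0.119 × 39090 = 4670 J.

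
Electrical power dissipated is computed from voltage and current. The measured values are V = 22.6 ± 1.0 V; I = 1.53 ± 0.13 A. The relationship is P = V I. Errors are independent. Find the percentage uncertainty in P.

9.58%

Since P is a product/quotient, work with relative uncertainties:
  (1·δV/V)² = (1×0.0442)² = 0.00196;  (1·δI/I)² = (1×0.0850)² = 0.00722
δP/P = √(0.00918) = 0.0958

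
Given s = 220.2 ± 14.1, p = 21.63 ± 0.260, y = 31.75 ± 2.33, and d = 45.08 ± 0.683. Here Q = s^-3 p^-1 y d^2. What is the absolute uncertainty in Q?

5.82e-05

Q is a product of powers, so relative uncertainties combine in quadrature:
  (-3·δs/s)² = (-3×0.0640)² = 0.0369;  (-1·δp/p)² = (-1×0.0120)² = 0.000144;  (1·δy/y)² = (1×0.0734)² = 0.00539;  (2·δd/d)² = (2×0.0152)² = 0.000918
δQ/Q = √(0.0433) = 0.208
Q = 0.0002794, so δQ = 0.208 × 0.0002794 = 5.82e-05.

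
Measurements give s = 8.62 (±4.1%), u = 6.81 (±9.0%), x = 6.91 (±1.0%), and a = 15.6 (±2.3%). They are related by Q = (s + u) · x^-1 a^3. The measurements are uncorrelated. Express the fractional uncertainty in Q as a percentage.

8.34%

Let w = s + u = 15.4. δw = √(δs² + δu²) = √(0.125 + 0.376) = 0.707, so δw/w = 0.0459.
Q is then a monomial in w, x, a:
δQ/Q = √((δw/w)² + (-1·δx/x)² + (3·δa/a)²) = √(0.00210 + 0.000100 + 0.00476) = 0.0834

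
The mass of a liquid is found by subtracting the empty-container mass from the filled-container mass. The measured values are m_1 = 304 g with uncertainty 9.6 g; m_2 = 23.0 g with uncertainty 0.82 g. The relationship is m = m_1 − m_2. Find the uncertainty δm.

9.63 g

For a sum/difference, combine absolute errors in quadrature:
  (δm_1)² = 92.2;  (δm_2)² = 0.672
δm = √(92.8) = 9.63 g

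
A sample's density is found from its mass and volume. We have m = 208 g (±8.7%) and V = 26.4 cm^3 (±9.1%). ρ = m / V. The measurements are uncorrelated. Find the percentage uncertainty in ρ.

12.6%

Relative error in a monomial: (δρ/ρ)² = Σ (nᵢ · δxᵢ/xᵢ)².
  (1·δm/m)² = (1×0.0870)² = 0.00757;  (-1·δV/V)² = (-1×0.0910)² = 0.00828
δρ/ρ = √(0.0158) = 0.126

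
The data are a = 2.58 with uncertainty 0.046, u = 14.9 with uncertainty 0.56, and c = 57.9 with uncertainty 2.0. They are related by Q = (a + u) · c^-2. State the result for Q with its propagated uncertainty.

0.00521 ± 0.000397

Let w = a + u = 17.5. δw = √(δa² + δu²) = √(0.00212 + 0.314) = 0.562, so δw/w = 0.0321.
Q is then a monomial in w, c:
δQ/Q = √((δw/w)² + (-2·δc/c)²) = √(0.00103 + 0.00477) = 0.0762
Q = 0.00521, so δQ = 0.0762 × 0.00521 = 0.000397.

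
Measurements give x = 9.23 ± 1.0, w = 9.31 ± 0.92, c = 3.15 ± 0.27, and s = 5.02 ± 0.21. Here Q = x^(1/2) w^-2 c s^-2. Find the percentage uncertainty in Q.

Relative error in a monomial: (δQ/Q)² = Σ (nᵢ · δxᵢ/xᵢ)².
  (½·δx/x)² = (0.5×0.108)² = 0.00293;  (-2·δw/w)² = (-2×0.0988)² = 0.0391;  (1·δc/c)² = (1×0.0857)² = 0.00735;  (-2·δs/s)² = (-2×0.0418)² = 0.00700
δQ/Q = √(0.0563) = 0.237

23.7%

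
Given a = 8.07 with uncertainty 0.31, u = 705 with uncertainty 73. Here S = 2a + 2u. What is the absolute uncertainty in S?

146

Each term contributes (cᵢ δxᵢ)² to (δS)²:
  (2·δa)² = 0.384;  (2·δu)² = 21300
δS = √(21300) = 146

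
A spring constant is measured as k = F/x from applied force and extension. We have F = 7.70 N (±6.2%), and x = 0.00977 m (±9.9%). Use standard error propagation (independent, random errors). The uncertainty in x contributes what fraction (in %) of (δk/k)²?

71.8%

(δk/k)² = (1·δF/F)² + (-1·δx/x)²
  F term: (1×0.0620)² = 0.00384
  x term: (-1×0.0990)² = 0.00980
Total = 0.0136. Share from x = 0.00980/0.0136 = 0.718.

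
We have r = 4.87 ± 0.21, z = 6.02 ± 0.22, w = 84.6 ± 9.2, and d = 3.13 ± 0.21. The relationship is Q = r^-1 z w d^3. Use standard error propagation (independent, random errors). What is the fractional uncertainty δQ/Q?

Each factor contributes (exponent × relative error)² to (δQ/Q)²:
  (-1·δr/r)² = (-1×0.0431)² = 0.00186;  (1·δz/z)² = (1×0.0365)² = 0.00134;  (1·δw/w)² = (1×0.109)² = 0.0118;  (3·δd/d)² = (3×0.0671)² = 0.0405
δQ/Q = √(0.0555) = 0.236

0.236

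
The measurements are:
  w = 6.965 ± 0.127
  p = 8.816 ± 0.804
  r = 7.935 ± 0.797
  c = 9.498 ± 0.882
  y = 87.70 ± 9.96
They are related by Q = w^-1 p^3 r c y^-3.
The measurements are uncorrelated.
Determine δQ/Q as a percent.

For a monomial Q ∝ w^-1, p^3, r, c, y^-3, fractional errors add in quadrature:
  (-1·δw/w)² = (-1×0.0182)² = 0.000332;  (3·δp/p)² = (3×0.0912)² = 0.0749;  (1·δr/r)² = (1×0.100)² = 0.0101;  (1·δc/c)² = (1×0.0929)² = 0.00862;  (-3·δy/y)² = (-3×0.114)² = 0.116
δQ/Q = √(0.210) = 0.458

45.8%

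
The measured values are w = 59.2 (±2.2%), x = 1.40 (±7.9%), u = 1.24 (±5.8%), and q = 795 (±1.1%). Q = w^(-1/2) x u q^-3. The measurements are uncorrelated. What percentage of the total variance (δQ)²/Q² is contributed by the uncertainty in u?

(δQ/Q)² = (−½·δw/w)² + (1·δx/x)² + (1·δu/u)² + (-3·δq/q)²
  w term: (-0.5×0.0220)² = 0.000121
  x term: (1×0.0790)² = 0.00624
  u term: (1×0.0580)² = 0.00336
  q term: (-3×0.0110)² = 0.00109
Total = 0.0108. Share from u = 0.00336/0.0108 = 0.311.

31.1%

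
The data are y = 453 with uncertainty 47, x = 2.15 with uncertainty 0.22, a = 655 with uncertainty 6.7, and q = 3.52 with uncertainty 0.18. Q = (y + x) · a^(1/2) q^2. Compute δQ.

Let u = y + x = 455. δu = √(δy² + δx²) = √(2210 + 0.0484) = 47.0, so δu/u = 0.103.
Q is then a monomial in u, a, q:
δQ/Q = √((δu/u)² + (½·δa/a)² + (2·δq/q)²) = √(0.0107 + 2.62e-05 + 0.0105) = 0.145
Q = 1.44e+05, so δQ = 0.145 × 1.44e+05 = 21000.

21000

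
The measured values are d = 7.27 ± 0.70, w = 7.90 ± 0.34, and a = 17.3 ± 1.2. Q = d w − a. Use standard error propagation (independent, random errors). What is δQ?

Let p = d·w = 57.4. δp/p = √((1·δd/d)² + (1·δw/w)²) = √(0.00927 + 0.00185) = 0.105, so δp = 6.06.
Q = p − a: δQ = √(δp² + δa²) = √(36.7 + 1.44) = 6.18

6.18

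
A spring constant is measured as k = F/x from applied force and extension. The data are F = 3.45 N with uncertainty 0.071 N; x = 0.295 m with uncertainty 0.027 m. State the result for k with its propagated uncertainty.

Products/powers → add relative errors in quadrature, weighted by exponent:
  (1·δF/F)² = (1×0.0206)² = 0.000424;  (-1·δx/x)² = (-1×0.0915)² = 0.00838
δk/k = √(0.00880) = 0.0938
k = 11.7 N/m, so δk = 0.0938 × 11.7 = 1.10 N/m.

11.7 ± 1.10 N/m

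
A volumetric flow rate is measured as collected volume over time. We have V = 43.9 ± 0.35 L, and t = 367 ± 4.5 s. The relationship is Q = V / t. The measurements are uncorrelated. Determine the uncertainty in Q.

Since Q is a product/quotient, work with relative uncertainties:
  (1·δV/V)² = (1×0.00797)² = 6.36e-05;  (-1·δt/t)² = (-1×0.0123)² = 0.000150
δQ/Q = √(0.000214) = 0.0146
Q = 0.120 L/s, so δQ = 0.0146 × 0.120 = 0.00175 L/s.

0.00175 L/s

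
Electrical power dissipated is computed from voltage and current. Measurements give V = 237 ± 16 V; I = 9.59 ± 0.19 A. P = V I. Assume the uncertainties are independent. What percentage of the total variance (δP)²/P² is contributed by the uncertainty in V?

92.1%

(δP/P)² = (1·δV/V)² + (1·δI/I)²
  V term: (1×0.0675)² = 0.00456
  I term: (1×0.0198)² = 0.000393
Total = 0.00495. Share from V = 0.00456/0.00495 = 0.921.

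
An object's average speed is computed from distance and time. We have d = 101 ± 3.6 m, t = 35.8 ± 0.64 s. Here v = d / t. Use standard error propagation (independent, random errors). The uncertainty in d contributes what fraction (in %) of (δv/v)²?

(δv/v)² = (1·δd/d)² + (-1·δt/t)²
  d term: (1×0.0356)² = 0.00127
  t term: (-1×0.0179)² = 0.000320
Total = 0.00159. Share from d = 0.00127/0.00159 = 0.799.

79.9%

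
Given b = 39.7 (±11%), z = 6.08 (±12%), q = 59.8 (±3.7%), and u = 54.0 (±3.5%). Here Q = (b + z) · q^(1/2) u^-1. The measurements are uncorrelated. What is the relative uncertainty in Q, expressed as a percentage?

10.5%

Let w = b + z = 45.8. δw = √(δb² + δz²) = √(19.1 + 0.532) = 4.43, so δw/w = 0.0967.
Q is then a monomial in w, q, u:
δQ/Q = √((δw/w)² + (½·δq/q)² + (-1·δu/u)²) = √(0.00935 + 0.000342 + 0.00123) = 0.105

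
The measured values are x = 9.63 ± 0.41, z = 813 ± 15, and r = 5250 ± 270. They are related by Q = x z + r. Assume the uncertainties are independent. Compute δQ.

453

Let p = x·z = 7830. δp/p = √((1·δx/x)² + (1·δz/z)²) = √(0.00181 + 0.000340) = 0.0464, so δp = 363.
Q = p + r: δQ = √(δp² + δr²) = √(1.32e+05 + 72900) = 453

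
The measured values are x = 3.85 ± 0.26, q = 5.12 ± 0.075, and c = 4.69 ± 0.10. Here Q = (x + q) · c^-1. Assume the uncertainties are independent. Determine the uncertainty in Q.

0.0707

Let u = x + q = 8.97. δu = √(δx² + δq²) = √(0.0676 + 0.00562) = 0.271, so δu/u = 0.0302.
Q is then a monomial in u, c:
δQ/Q = √((δu/u)² + (-1·δc/c)²) = √(0.000910 + 0.000455) = 0.0369
Q = 1.91, so δQ = 0.0369 × 1.91 = 0.0707.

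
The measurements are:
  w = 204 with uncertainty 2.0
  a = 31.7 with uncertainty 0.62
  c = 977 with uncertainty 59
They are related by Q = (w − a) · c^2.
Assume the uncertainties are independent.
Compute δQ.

Let u = w − a = 172. δu = √(δw² + δa²) = √(4.00 + 0.384) = 2.09, so δu/u = 0.0122.
Q is then a monomial in u, c:
δQ/Q = √((δu/u)² + (2·δc/c)²) = √(0.000148 + 0.0146) = 0.121
Q = 1.64e+08, so δQ = 0.121 × 1.64e+08 = 2e+07.

2e+07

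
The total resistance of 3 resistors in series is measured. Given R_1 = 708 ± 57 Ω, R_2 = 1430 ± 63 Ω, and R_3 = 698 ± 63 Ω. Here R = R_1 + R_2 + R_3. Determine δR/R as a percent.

R is a linear combination, so absolute uncertainties add in quadrature:
  (δR_1)² = 3250;  (δR_2)² = 3970;  (δR_3)² = 3970
δR = √(11200) = 106 Ω
R = 2840 Ω, so δR/R = 106/2840 = 0.0373.

3.73%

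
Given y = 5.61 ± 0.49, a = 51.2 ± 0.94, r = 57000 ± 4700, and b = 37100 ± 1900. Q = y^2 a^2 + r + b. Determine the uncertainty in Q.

15600

Let p = y^2·a^2 = 82500. δp/p = √((2·δy/y)² + (2·δa/a)²) = √(0.0305 + 0.00135) = 0.179, so δp = 14700.
Q = p + r + b: δQ = √(δp² + δr² + δb²) = √(2.17e+08 + 2.21e+07 + 3.61e+06) = 15600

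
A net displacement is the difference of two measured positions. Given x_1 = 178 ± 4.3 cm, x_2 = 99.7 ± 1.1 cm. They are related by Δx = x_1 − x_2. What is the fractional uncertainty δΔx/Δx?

0.0567

Each term contributes (cᵢ δxᵢ)² to (δΔx)²:
  (δx_1)² = 18.5;  (δx_2)² = 1.21
δΔx = √(19.7) = 4.44 cm
Δx = 78.3 cm, so δΔx/Δx = 4.44/78.3 = 0.0567.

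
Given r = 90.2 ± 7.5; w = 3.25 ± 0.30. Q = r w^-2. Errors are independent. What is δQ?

Since Q is a product/quotient, work with relative uncertainties:
  (1·δr/r)² = (1×0.0831)² = 0.00691;  (-2·δw/w)² = (-2×0.0923)² = 0.0341
δQ/Q = √(0.0410) = 0.202
Q = 8.54, so δQ = 0.202 × 8.54 = 1.73.

1.73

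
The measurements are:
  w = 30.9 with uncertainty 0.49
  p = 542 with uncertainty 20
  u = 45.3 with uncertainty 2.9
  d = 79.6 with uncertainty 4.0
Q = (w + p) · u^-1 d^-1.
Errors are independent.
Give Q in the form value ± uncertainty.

Let h = w + p = 573. δh = √(δw² + δp²) = √(0.240 + 400) = 20.0, so δh/h = 0.0349.
Q is then a monomial in h, u, d:
δQ/Q = √((δh/h)² + (-1·δu/u)² + (-1·δd/d)²) = √(0.00122 + 0.00410 + 0.00253) = 0.0886
Q = 0.159, so δQ = 0.0886 × 0.159 = 0.0141.

0.159 ± 0.0141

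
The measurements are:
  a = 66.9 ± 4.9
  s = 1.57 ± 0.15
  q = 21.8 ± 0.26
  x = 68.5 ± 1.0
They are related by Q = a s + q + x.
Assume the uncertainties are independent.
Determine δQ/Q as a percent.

Let p = a·s = 105. δp/p = √((1·δa/a)² + (1·δs/s)²) = √(0.00536 + 0.00913) = 0.120, so δp = 12.6.
Q = p + q + x: δQ = √(δp² + δq² + δx²) = √(160 + 0.0676 + 1.00) = 12.7
Q = 195, so δQ/Q = 12.7/195 = 0.0649.

6.49%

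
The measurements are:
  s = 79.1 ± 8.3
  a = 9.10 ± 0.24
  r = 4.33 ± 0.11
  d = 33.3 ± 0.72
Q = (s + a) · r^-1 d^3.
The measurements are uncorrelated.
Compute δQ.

88100

Let u = s + a = 88.2. δu = √(δs² + δa²) = √(68.9 + 0.0576) = 8.30, so δu/u = 0.0941.
Q is then a monomial in u, r, d:
δQ/Q = √((δu/u)² + (-1·δr/r)² + (3·δd/d)²) = √(0.00886 + 0.000645 + 0.00421) = 0.117
Q = 7.52e+05, so δQ = 0.117 × 7.52e+05 = 88100.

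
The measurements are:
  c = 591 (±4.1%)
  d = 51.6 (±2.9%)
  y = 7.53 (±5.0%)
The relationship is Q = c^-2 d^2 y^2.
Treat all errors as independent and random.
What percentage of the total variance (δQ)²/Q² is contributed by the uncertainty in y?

(δQ/Q)² = (-2·δc/c)² + (2·δd/d)² + (2·δy/y)²
  c term: (-2×0.0410)² = 0.00672
  d term: (2×0.0290)² = 0.00336
  y term: (2×0.0500)² = 0.0100
Total = 0.0201. Share from y = 0.0100/0.0201 = 0.498.

49.8%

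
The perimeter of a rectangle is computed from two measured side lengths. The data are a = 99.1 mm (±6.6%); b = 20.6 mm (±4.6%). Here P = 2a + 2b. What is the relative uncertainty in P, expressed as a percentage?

5.52%

Sums and differences: (δP)² = Σ (cᵢ δxᵢ)².
  (2·δa)² = 171;  (2·δb)² = 3.59
δP = √(175) = 13.2 mm
P = 239 mm, so δP/P = 13.2/239 = 0.0552.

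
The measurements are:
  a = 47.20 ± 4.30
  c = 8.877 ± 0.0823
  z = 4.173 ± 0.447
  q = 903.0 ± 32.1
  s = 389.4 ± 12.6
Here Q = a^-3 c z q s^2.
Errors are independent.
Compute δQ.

Relative error in a monomial: (δQ/Q)² = Σ (nᵢ · δxᵢ/xᵢ)².
  (-3·δa/a)² = (-3×0.0911)² = 0.0747;  (1·δc/c)² = (1×0.00927)² = 8.6e-05;  (1·δz/z)² = (1×0.107)² = 0.0115;  (1·δq/q)² = (1×0.0355)² = 0.00126;  (2·δs/s)² = (2×0.0324)² = 0.00419
δQ/Q = √(0.0917) = 0.303
Q = 48240, so δQ = 0.303 × 48240 = 14600.

14600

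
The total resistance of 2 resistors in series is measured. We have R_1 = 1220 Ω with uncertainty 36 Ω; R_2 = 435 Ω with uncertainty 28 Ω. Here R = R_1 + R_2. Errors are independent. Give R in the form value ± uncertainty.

R is a linear combination, so absolute uncertainties add in quadrature:
  (δR_1)² = 1300;  (δR_2)² = 784
δR = √(2080) = 45.6 Ω
R = 1660 Ω.

1660 ± 45.6 Ω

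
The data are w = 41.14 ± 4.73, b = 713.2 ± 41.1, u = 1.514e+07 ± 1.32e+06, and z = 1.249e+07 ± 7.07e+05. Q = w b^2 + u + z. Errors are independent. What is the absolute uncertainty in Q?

Let p = w·b^2 = 2.093e+07. δp/p = √((1·δw/w)² + (2·δb/b)²) = √(0.0132 + 0.0133) = 0.163, so δp = 3.41e+06.
Q = p + u + z: δQ = √(δp² + δu² + δz²) = √(1.16e+13 + 1.74e+12 + 5e+11) = 3.72e+06

3.72e+06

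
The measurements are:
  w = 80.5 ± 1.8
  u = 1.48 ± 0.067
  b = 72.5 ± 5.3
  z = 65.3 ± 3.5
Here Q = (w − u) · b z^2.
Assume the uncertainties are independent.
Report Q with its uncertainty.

Let h = w − u = 79.0. δh = √(δw² + δu²) = √(3.24 + 0.00449) = 1.80, so δh/h = 0.0228.
Q is then a monomial in h, b, z:
δQ/Q = √((δh/h)² + (1·δb/b)² + (2·δz/z)²) = √(0.000520 + 0.00534 + 0.0115) = 0.132
Q = 2.44e+07, so δQ = 0.132 × 2.44e+07 = 3.22e+06.

(2.44 ± 0.322) × 10^7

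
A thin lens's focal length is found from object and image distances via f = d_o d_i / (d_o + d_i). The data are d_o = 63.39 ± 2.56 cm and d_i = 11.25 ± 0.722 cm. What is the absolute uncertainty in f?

∂f/∂d_o = (d_i/(d_o+d_i))² = 0.0227;  ∂f/∂d_i = (d_o/(d_o+d_i))² = 0.721
δf = √((∂f/∂d_o · δd_o)² + (∂f/∂d_i · δd_i)²) = √(0.00338 + 0.271) = 0.524 cm

0.524 cm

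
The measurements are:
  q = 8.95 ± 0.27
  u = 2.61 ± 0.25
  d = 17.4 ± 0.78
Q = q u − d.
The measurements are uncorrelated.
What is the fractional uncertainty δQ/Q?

Let p = q·u = 23.4. δp/p = √((1·δq/q)² + (1·δu/u)²) = √(0.000910 + 0.00917) = 0.100, so δp = 2.35.
Q = p − d: δQ = √(δp² + δd²) = √(5.50 + 0.608) = 2.47
Q = 5.96, so δQ/Q = 2.47/5.96 = 0.415.

0.415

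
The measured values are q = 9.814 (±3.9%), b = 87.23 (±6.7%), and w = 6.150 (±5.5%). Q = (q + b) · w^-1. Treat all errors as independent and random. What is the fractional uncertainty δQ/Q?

Let u = q + b = 97.04. δu = √(δq² + δb²) = √(0.146 + 34.2) = 5.86, so δu/u = 0.0604.
Q is then a monomial in u, w:
δQ/Q = √((δu/u)² + (-1·δw/w)²) = √(0.00364 + 0.00302) = 0.0817

0.0817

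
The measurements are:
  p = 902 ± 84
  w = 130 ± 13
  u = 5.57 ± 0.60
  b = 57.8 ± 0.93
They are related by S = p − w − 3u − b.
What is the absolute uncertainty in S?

85.0

S is a linear combination, so absolute uncertainties add in quadrature:
  (δp)² = 7060;  (δw)² = 169;  (3·δu)² = 3.24;  (δb)² = 0.865
δS = √(7230) = 85.0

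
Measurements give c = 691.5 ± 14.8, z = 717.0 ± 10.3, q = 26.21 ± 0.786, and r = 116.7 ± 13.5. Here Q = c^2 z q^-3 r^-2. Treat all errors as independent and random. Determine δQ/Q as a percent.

Since Q is a product/quotient, work with relative uncertainties:
  (2·δc/c)² = (2×0.0214)² = 0.00183;  (1·δz/z)² = (1×0.0144)² = 0.000206;  (-3·δq/q)² = (-3×0.0300)² = 0.00809;  (-2·δr/r)² = (-2×0.116)² = 0.0535
δQ/Q = √(0.0637) = 0.252

25.2%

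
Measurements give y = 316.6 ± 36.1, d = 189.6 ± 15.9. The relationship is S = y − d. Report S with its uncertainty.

For a sum/difference, combine absolute errors in quadrature:
  (δy)² = 1300;  (δd)² = 253
δS = √(1560) = 39.4
S = 127.0.

127.0 ± 39.4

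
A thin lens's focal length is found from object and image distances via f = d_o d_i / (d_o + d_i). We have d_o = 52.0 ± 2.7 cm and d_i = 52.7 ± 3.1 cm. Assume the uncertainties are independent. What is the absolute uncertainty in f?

1.03 cm

∂f/∂d_o = (d_i/(d_o+d_i))² = 0.253;  ∂f/∂d_i = (d_o/(d_o+d_i))² = 0.247
δf = √((∂f/∂d_o · δd_o)² + (∂f/∂d_i · δd_i)²) = √(0.468 + 0.585) = 1.03 cm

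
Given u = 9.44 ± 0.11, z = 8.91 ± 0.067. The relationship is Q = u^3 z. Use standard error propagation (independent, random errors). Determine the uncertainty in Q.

For a monomial Q ∝ u^3, z, fractional errors add in quadrature:
  (3·δu/u)² = (3×0.0117)² = 0.00122;  (1·δz/z)² = (1×0.00752)² = 5.65e-05
δQ/Q = √(0.00128) = 0.0358
Q = 7500, so δQ = 0.0358 × 7500 = 268.

268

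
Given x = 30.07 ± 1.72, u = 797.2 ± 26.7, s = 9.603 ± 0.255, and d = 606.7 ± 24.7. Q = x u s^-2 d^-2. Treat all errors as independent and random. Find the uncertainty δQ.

8.31e-05

For a monomial Q ∝ x, u, s^-2, d^-2, fractional errors add in quadrature:
  (1·δx/x)² = (1×0.0572)² = 0.00327;  (1·δu/u)² = (1×0.0335)² = 0.00112;  (-2·δs/s)² = (-2×0.0266)² = 0.00282;  (-2·δd/d)² = (-2×0.0407)² = 0.00663
δQ/Q = √(0.0138) = 0.118
Q = 0.0007062, so δQ = 0.118 × 0.0007062 = 8.31e-05.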